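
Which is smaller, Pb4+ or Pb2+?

Pb4+

Both ions have Z = 82 protons, but Pb4+ has lost more electrons, so its remaining electrons feel a larger effective nuclear charge per electron and are pulled in more tightly.
Higher positive charge → smaller ion, so Pb2+ > Pb4+.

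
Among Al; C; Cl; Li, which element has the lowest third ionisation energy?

Al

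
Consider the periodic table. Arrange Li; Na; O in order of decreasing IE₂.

Li > Na > O

Consider each +1 ion: Li⁺ is the bare [He] core; Na⁺ is the bare [Ne] core; O⁺ still has 5 valence electrons.
Core electrons are held far more tightly than valence electrons, so Na and Li top the IE_2 order.
The numbers (kJ/mol): Li 7298, Na 4562, O 3388.
Putting it together, IE_2: O < Na < Li.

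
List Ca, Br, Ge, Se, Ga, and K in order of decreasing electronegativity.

EN rises left→right (higher Z_eff, smaller atoms) and falls top→bottom (larger, more shielded atoms).
All lie in period 4, so electronegativity increases left to right.
So from highest to lowest: Br > Se > Ge > Ga > Ca > K.

Br, Se, Ge, Ga, Ca, K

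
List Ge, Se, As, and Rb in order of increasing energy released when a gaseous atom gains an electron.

Rb < As < Ge < Se

Ge is in period 4, group 14; As is in period 4, group 15; Se is in period 4, group 16; Rb is in period 5, group 1.
Electron affinity generally becomes more exothermic across a period toward the halogens and less exothermic down a group.
These span different periods and groups, so the two trends combine.
As > Rb: both effects reinforce here, so As is clearly the higher of the two.
Ge > As: this pair runs against the simple trend — see the exception note.
Se > Ge: Se lies to the right of Ge in period 4, so the across-period effect alone puts Se higher.
Note the exception: Ge has a higher electron affinity than As, contrary to the simple trend — adding an electron to As's half-filled 4p³ is unfavourable, so Ge (4p²) has the more exothermic EA.
Approximate values (kJ/mol): Ge 119, As 78, Se 195, Rb 47.
So from lowest to highest: Rb < As < Ge < Se.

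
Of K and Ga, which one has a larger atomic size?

K

K is in period 4, group 1; Ga is in period 4, group 13.
Moving right in a period, electrons are added to the same shell under a stronger nuclear pull, so atoms get smaller; moving down, a new shell is opened and atoms get larger.
All lie in period 4, so atomic radius increases right to left.
So K has the larger atomic size (K > Ga).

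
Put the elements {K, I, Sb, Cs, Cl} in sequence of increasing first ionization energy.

Cs, K, Sb, I, Cl

Cl is in period 3, group 17; K is in period 4, group 1; Sb is in period 5, group 15; I is in period 5, group 17; Cs is in period 6, group 1.
IE₁ increases left→right with effective nuclear charge and decreases top→bottom as the valence shell moves farther out.
These span different periods and groups, so the two trends combine.
K > Cs: K sits above Cs in group 1, so the down-group effect alone puts K higher.
Sb > K: period and group pull opposite ways; the across-period shift dominates (831 vs 419 kJ/mol).
I > Sb: both are in period 5; the period trend gives I the larger value.
Cl > I: they share group 17; the group trend gives Cl the larger value.
Approximate values (kJ/mol): Cl 1251, K 419, Sb 831, I 1008, Cs 376.
So from lowest to highest: Cs < K < Sb < I < Cl.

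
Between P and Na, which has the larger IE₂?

Na

Consider each +1 ion: P⁺ still has 4 valence electrons; Na⁺ is the bare [Ne] core.
Pulling an electron out of a noble-gas core costs far more than removing a remaining valence electron, so Na sits at the high end of IE_2.
Tabulated IE_2 (kJ/mol): P 1907, Na 4562.
So the second ionization energies run P < Na.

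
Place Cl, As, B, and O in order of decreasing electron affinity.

B is in period 2, group 13; O is in period 2, group 16; Cl is in period 3, group 17; As is in period 4, group 15.
EA tends to increase across a period and decrease down a group, though the pattern is less regular than for IE or radius.
Here both period and group differ, so the two effects have to be weighed against each other.
As > B: the two effects oppose for this pair; the across-period effect wins (78 vs 27 kJ/mol).
O > As: both effects reinforce here, so O is clearly the higher of the two.
Cl > O: period and group pull opposite ways; the across-period shift dominates (349 vs 141 kJ/mol).
Approximate values (kJ/mol): B 27, O 141, Cl 349, As 78.
So from highest to lowest: Cl > O > As > B.

Cl, O, As, B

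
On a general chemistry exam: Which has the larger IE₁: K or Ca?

Ca

K is in period 4, group 1; Ca is in period 4, group 2.
Removing the outermost electron gets harder across a period and easier down a group.
All lie in period 4, so first ionization energy increases left to right.
So Ca has the larger IE₁ (Ca > K).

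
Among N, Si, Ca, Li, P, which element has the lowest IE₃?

P

The third ionization energy removes an electron from the +2 ion. For each element: N²⁺ still has 3 valence electrons; Si²⁺ still has 2 valence electrons; Ca²⁺ is the bare [Ar] core; Li²⁺ is already 1 electron into the core; P²⁺ still has 3 valence electrons.
Core electrons are held far more tightly than valence electrons, so Ca and Li top the IE_3 order.
Valence configurations: N²⁺ [He]2s²2p¹, Si²⁺ [Ne]3s², P²⁺ [Ne]3s²3p¹.
P²⁺ loses a lone 3p electron whereas Si²⁺ must break into a filled 3s² pair, so IE_3(Si) > IE_3(P) even though P has the higher nuclear charge.
Tabulated IE_3 (kJ/mol): N 4578, Si 3232, Ca 4912, Li 11815, P 2914.
So the third ionization energies run P < Si < N < Ca < Li.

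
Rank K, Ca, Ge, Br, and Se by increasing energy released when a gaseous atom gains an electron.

Adding an electron releases more energy for atoms nearer the top right (short of the noble gases).
All lie in period 4; the across-period trend (electron affinity increases left to right) applies, with the exception below.
Note the exception: K has a higher electron affinity than Ca, contrary to the simple trend — adding an electron to Ca (ns²) has to open a new, higher-energy np subshell, which is unfavourable.
Tabulated electron affinity (kJ/mol): K 48, Ca 2, Ge 119, Se 195, Br 325.
So from lowest to highest: Ca < K < Ge < Se < Br.

Ca < K < Ge < Se < Br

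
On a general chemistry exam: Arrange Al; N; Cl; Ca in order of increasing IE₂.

IE_2 is the cost of taking one more electron from the +1 cation: Al⁺ still has 2 valence electrons; N⁺ still has 4 valence electrons; Cl⁺ still has 6 valence electrons; Ca⁺ still has 1 valence electron.
All are still removing valence electrons, so compare the +1 ions as you would atoms: IE_2 generally rises across a period (higher Z_eff) and falls down a group (larger shell), subject to the usual subshell exceptions.
Valence configurations: Al⁺ [Ne]3s², N⁺ [He]2s²2p², Cl⁺ [Ne]3s²3p⁴, Ca⁺ [Ar]4s¹.
The numbers (kJ/mol): Al 1817, N 2856, Cl 2298, Ca 1145.
So the second ionization energies run Ca < Al < Cl < N.

Ca < Al < Cl < N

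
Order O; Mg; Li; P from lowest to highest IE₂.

Mg, P, O, Li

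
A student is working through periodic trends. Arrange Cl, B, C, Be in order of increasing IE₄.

IE_4 is the cost of taking one more electron from the +3 cation: Cl³⁺ still has 4 valence electrons; B³⁺ is the bare [He] core; C³⁺ still has 1 valence electron; Be³⁺ is already 1 electron into the core.
Breaking into a closed-shell core is much more expensive than removing a leftover valence electron — Be and B have the largest IE_4 here.
Valence configurations: Cl³⁺ [Ne]3s²3p², C³⁺ [He]2s¹.
Tabulated IE_4 (kJ/mol): Cl 5159, B 25026, C 6223, Be 21007.
Overall IE_4 order: Cl < C < Be < B.

Cl, C, Be, B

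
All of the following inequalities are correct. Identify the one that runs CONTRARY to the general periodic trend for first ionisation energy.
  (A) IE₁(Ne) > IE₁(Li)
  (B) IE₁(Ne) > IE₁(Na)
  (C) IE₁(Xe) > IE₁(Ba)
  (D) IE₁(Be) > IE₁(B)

(D)

The general trend: first ionisation energy increases across a period and decreases down a group.
(A) Ne (period 2, group 18) vs Li (period 2, group 1): the stated order agrees with the simple trend.
(B) Ne (period 2, group 18) vs Na (period 3, group 1): the stated order agrees with the simple trend.
(C) Xe (period 5, group 18) vs Ba (period 6, group 2): the stated order agrees with the simple trend.
(D) Be (period 2, group 2) vs B (period 2, group 13): the stated order contradicts the simple trend.
The exception is (D): removing B's lone 2p electron is easier than breaking Be's filled 2s².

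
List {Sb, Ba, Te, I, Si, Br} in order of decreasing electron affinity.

Si is in period 3, group 14; Br is in period 4, group 17; Sb is in period 5, group 15; Te is in period 5, group 16; I is in period 5, group 17; Ba is in period 6, group 2.
Adding an electron releases more energy for atoms nearer the top right (short of the noble gases).
Neither a single period nor a single group — weigh both effects.
Sb > Ba: relative to Ba, both the across-period and down-group shifts push Sb's electron affinity up.
Si > Sb: period and group pull opposite ways; the down-group shift dominates (134 vs 103 kJ/mol).
Te > Si: period and group pull opposite ways; the across-period shift dominates (190 vs 134 kJ/mol).
I > Te: both are in period 5; the period trend gives I the larger value.
Br > I: Br sits above I in group 17, so the down-group effect alone puts Br higher.
For reference (kJ/mol): Si 134, Br 325, Sb 103, Te 190, I 295, Ba 14.
So from highest to lowest: Br > I > Te > Si > Sb > Ba.

Br > I > Te > Si > Sb > Ba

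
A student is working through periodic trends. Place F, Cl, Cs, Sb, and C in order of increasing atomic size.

F < C < Cl < Sb < Cs

Radius decreases left→right (rising Z_eff, same n) and increases top→bottom (higher n).
Neither a single period nor a single group — weigh both effects.
C > F: C lies to the left of F in period 2, so the across-period effect alone puts C larger.
Cl > C: the two effects oppose for this pair; the down-group effect wins (99 vs 75 pm).
Sb > Cl: both effects reinforce here, so Sb is clearly the larger of the two.
Cs > Sb: relative to Sb, both the across-period and down-group shifts push Cs's atomic radius up.
Approximate values (pm): C 75, F 64, Cl 99, Sb 140, Cs 232.
So from smallest to largest: F < C < Cl < Sb < Cs.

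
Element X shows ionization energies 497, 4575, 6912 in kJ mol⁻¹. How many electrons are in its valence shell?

1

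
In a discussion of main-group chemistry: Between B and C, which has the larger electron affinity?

C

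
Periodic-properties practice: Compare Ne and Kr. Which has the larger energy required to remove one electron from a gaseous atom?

IE₁ increases left→right with effective nuclear charge and decreases top→bottom as the valence shell moves farther out.
All are in group 18, so first ionization energy increases up the group.
So Ne has the larger energy required to remove one electron from a gaseous atom (Ne > Kr).

Ne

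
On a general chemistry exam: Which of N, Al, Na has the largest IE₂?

Na

The second ionization energy removes an electron from the +1 ion. For each element: N⁺ still has 4 valence electrons; Al⁺ still has 2 valence electrons; Na⁺ is the bare [Ne] core.
Pulling an electron out of a noble-gas core costs far more than removing a remaining valence electron, so Na sits at the high end of IE_2.
Valence configurations: N⁺ [He]2s²2p², Al⁺ [Ne]3s².
Tabulated IE_2 (kJ/mol): N 2856, Al 1817, Na 4562.
So the second ionization energies run Al < N < Na.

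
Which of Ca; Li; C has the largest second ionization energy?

Consider each +1 ion: Ca⁺ still has 1 valence electron; Li⁺ is the bare [He] core; C⁺ still has 3 valence electrons.
Breaking into a closed-shell core is much more expensive than removing a leftover valence electron — Li has the largest IE_2 here.
Valence configurations: Ca⁺ [Ar]4s¹, C⁺ [He]2s²2p¹.
The numbers (kJ/mol): Ca 1145, Li 7298, C 2353.
Overall IE_2 order: Ca < C < Li.

Li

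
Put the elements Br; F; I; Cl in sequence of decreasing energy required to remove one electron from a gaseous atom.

F is in period 2, group 17; Cl is in period 3, group 17; Br is in period 4, group 17; I is in period 5, group 17.
Across a period the outer electron is held more tightly (higher IE₁); down a group it sits in a higher shell, more shielded, and comes off more easily.
All are in group 17, so first ionization energy increases up the group.
So from highest to lowest: F > Cl > Br > I.

F > Cl > Br > I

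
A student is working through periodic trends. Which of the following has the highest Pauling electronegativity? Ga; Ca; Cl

Electronegativity increases across a period and decreases down a group, tracking effective nuclear charge and atomic size.
These span different periods and groups, so the two trends combine.
Ga > Ca: both are in period 4; the period trend gives Ga the larger value.
Cl > Ga: relative to Ga, both the across-period and down-group shifts push Cl's electronegativity up.
Tabulated electronegativity (Pauling): Cl 3.16, Ca 1.00, Ga 1.81.
The highest Pauling electronegativity among these belongs to Cl.

Cl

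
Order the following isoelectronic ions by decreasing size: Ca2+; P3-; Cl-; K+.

All of these have 18 electrons, so size is governed by nuclear charge alone: the more protons, the stronger the pull on the same electron cloud, and the smaller the ion.
Nuclear charges: Ca2+ (Z=20), K+ (Z=19), Cl- (Z=17), P3- (Z=15).
Largest to smallest: P3- > Cl- > K+ > Ca2+.

P3-, Cl-, K+, Ca2+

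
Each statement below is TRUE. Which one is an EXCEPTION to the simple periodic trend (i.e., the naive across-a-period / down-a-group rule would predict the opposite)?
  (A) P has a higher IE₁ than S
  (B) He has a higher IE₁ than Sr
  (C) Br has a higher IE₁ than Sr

The general trend: IE₁ increases across a period and decreases down a group.
(A) P (period 3, group 15) vs S (period 3, group 16): the stated order contradicts the simple trend.
(B) He (period 1, group 18) vs Sr (period 5, group 2): the stated order agrees with the simple trend.
(C) Br (period 4, group 17) vs Sr (period 5, group 2): the stated order agrees with the simple trend.
The exception is (A): S (3p⁴) ionizes more easily than half-filled P (3p³) because the paired 3p electron in S is pushed out by e⁻–e⁻ repulsion.

(A)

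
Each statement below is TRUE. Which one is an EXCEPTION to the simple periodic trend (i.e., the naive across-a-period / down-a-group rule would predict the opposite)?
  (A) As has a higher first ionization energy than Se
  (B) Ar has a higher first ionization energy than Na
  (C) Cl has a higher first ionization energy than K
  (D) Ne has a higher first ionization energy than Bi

(A)

The general trend: first ionization energy increases across a period and decreases down a group.
(A) As (period 4, group 15) vs Se (period 4, group 16): the stated order contradicts the simple trend.
(B) Ar (period 3, group 18) vs Na (period 3, group 1): the stated order agrees with the simple trend.
(C) Cl (period 3, group 17) vs K (period 4, group 1): the stated order agrees with the simple trend.
(D) Ne (period 2, group 18) vs Bi (period 6, group 15): the stated order agrees with the simple trend.
The exception is (A): Se (4p⁴) ionizes more easily than half-filled As (4p³).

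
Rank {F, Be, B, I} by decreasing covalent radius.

I > Be > B > F

Be is in period 2, group 2; B is in period 2, group 13; F is in period 2, group 17; I is in period 5, group 17.
Radius decreases left→right (rising Z_eff, same n) and increases top→bottom (higher n).
These span different periods and groups, so the two trends combine.
B > F: B lies to the left of F in period 2, so the across-period effect alone puts B larger.
Be > B: Be lies to the left of B in period 2, so the across-period effect alone puts Be larger.
I > Be: the two effects oppose for this pair; the down-group effect wins (133 vs 102 pm).
Tabulated atomic radius (pm): Be 102, B 85, F 64, I 133.
So from largest to smallest: I > Be > B > F.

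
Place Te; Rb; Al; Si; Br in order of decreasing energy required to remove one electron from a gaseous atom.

Al is in period 3, group 13; Si is in period 3, group 14; Br is in period 4, group 17; Rb is in period 5, group 1; Te is in period 5, group 16.
Across a period the outer electron is held more tightly (higher IE₁); down a group it sits in a higher shell, more shielded, and comes off more easily.
Here both period and group differ, so the two effects have to be weighed against each other.
Al > Rb: both effects reinforce here, so Al is clearly the higher of the two.
Si > Al: both are in period 3; the period trend gives Si the larger value.
Te > Si: the two effects oppose for this pair; the across-period effect wins (869 vs 786 kJ/mol).
Br > Te: relative to Te, both the across-period and down-group shifts push Br's first ionization energy up.
Approximate values (kJ/mol): Al 578, Si 786, Br 1140, Rb 403, Te 869.
So from highest to lowest: Br > Te > Si > Al > Rb.

Br, Te, Si, Al, Rb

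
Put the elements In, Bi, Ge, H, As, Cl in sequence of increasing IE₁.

IE₁ increases left→right with effective nuclear charge and decreases top→bottom as the valence shell moves farther out.
These span different periods and groups, so the two trends combine.
Bi > In: the two effects oppose for this pair; the across-period effect wins (703 vs 558 kJ/mol).
Ge > Bi: the two effects oppose for this pair; the down-group effect wins (762 vs 703 kJ/mol).
As > Ge: both are in period 4; the period trend gives As the larger value.
Cl > As: relative to As, both the across-period and down-group shifts push Cl's first ionization energy up.
H > Cl: period and group pull opposite ways; the down-group shift dominates (1312 vs 1251 kJ/mol).
Tabulated first ionization energy (kJ/mol): H 1312, Cl 1251, Ge 762, As 947, In 558, Bi 703.
So from lowest to highest: In < Bi < Ge < As < Cl < H.

In, Bi, Ge, As, Cl, H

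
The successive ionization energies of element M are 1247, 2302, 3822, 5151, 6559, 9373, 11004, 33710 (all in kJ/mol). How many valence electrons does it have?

7

Look for the largest jump between consecutive ionization energies: IE8/IE7 ≈ 3.1, far larger than any earlier ratio.
That jump marks the point where a core electron is being removed. So the atom has 7 valence electrons.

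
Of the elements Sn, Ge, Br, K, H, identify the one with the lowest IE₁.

K

First ionization energy rises across a period (greater Z_eff holds electrons more tightly) and falls down a group (valence electrons are farther from the nucleus).
These span different periods and groups, so the two trends combine.
Sn > K: the two effects oppose for this pair; the across-period effect wins (709 vs 419 kJ/mol).
Ge > Sn: they share group 14; the group trend gives Ge the larger value.
Br > Ge: Br lies to the right of Ge in period 4, so the across-period effect alone puts Br higher.
H > Br: period and group pull opposite ways; the down-group shift dominates (1312 vs 1140 kJ/mol).
For reference (kJ/mol): H 1312, K 419, Ge 762, Br 1140, Sn 709.
The lowest IE₁ among these belongs to K.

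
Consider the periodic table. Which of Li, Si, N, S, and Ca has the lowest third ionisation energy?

After 2 electrons have been removed, what remains? Li²⁺ is already 1 electron into the core; Si²⁺ still has 2 valence electrons; N²⁺ still has 3 valence electrons; S²⁺ still has 4 valence electrons; Ca²⁺ is the bare [Ar] core.
Pulling an electron out of a noble-gas core costs far more than removing a remaining valence electron, so Ca and Li sit at the high end of IE_3.
Valence configurations: Si²⁺ [Ne]3s², N²⁺ [He]2s²2p¹, S²⁺ [Ne]3s²3p².
The numbers (kJ/mol): Li 11815, Si 3232, N 4578, S 3357, Ca 4912.
Overall IE_3 order: Si < S < N < Ca < Li.

Si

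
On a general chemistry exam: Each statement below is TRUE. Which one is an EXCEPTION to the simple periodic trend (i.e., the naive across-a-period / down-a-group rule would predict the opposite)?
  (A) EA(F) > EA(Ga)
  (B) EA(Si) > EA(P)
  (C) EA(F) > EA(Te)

(B)

The general trend: electron affinity increases across a period and decreases down a group.
(A) F (period 2, group 17) vs Ga (period 4, group 13): the stated order agrees with the simple trend.
(B) Si (period 3, group 14) vs P (period 3, group 15): the stated order contradicts the simple trend.
(C) F (period 2, group 17) vs Te (period 5, group 16): the stated order agrees with the simple trend.
The exception is (B): adding an electron to P's half-filled 3p³ is unfavourable, so Si (3p²) has the more exothermic EA.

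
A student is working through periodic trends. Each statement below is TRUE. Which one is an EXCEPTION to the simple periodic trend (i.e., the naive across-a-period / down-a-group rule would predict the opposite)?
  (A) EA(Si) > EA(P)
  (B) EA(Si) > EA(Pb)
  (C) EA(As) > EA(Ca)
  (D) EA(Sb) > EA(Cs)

(A)

The general trend: electron affinity increases across a period and decreases down a group.
(A) Si (period 3, group 14) vs P (period 3, group 15): the stated order contradicts the simple trend.
(B) Si (period 3, group 14) vs Pb (period 6, group 14): the stated order agrees with the simple trend.
(C) As (period 4, group 15) vs Ca (period 4, group 2): the stated order agrees with the simple trend.
(D) Sb (period 5, group 15) vs Cs (period 6, group 1): the stated order agrees with the simple trend.
The exception is (A): adding an electron to P's half-filled 3p³ is unfavourable, so Si (3p²) has the more exothermic EA.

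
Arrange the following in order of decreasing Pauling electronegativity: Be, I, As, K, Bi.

Be is in period 2, group 2; K is in period 4, group 1; As is in period 4, group 15; I is in period 5, group 17; Bi is in period 6, group 15.
Atoms toward the upper right of the periodic table pull bonding electrons most strongly.
Neither a single period nor a single group — weigh both effects.
Be > K: relative to K, both the across-period and down-group shifts push Be's electronegativity up.
Bi > Be: the two effects oppose for this pair; the across-period effect wins (2.02 vs 1.57).
As > Bi: As sits above Bi in group 15, so the down-group effect alone puts As higher.
I > As: the two effects oppose for this pair; the across-period effect wins (2.66 vs 2.18).
For reference (Pauling): Be 1.57, K 0.82, As 2.18, I 2.66, Bi 2.02.
So from highest to lowest: I > As > Bi > Be > K.

I > As > Bi > Be > K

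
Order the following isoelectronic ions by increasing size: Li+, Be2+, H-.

Be2+, Li+, H-

All of these have 2 electrons, so size is governed by nuclear charge alone: the more protons, the stronger the pull on the same electron cloud, and the smaller the ion.
Nuclear charges: Be2+ (Z=4), Li+ (Z=3), H- (Z=1).
Smallest to largest: Be2+ < Li+ < H-.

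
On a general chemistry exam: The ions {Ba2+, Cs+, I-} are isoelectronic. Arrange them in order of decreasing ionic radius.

I- > Cs+ > Ba2+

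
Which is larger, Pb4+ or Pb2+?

Both ions have Z = 82 protons, but Pb4+ has lost more electrons, so its remaining electrons feel a larger effective nuclear charge per electron and are pulled in more tightly.
Higher positive charge → smaller ion, so Pb2+ > Pb4+.

Pb2+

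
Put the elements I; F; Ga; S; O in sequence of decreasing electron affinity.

F > I > S > O > Ga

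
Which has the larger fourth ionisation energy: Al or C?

Al

Consider each +3 ion: Al³⁺ is the bare [Ne] core; C³⁺ still has 1 valence electron.
Breaking into a closed-shell core is much more expensive than removing a leftover valence electron — Al has the largest IE_4 here.
The numbers (kJ/mol): Al 11577, C 6223.
Hence IE_4: C < Al.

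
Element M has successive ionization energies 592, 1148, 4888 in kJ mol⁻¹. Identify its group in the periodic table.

Group 2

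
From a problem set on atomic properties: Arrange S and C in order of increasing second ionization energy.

The second ionization energy removes an electron from the +1 ion. For each element: S⁺ still has 5 valence electrons; C⁺ still has 3 valence electrons.
All are still removing valence electrons, so compare the +1 ions as you would atoms: IE_2 generally rises across a period (higher Z_eff) and falls down a group (larger shell), subject to the usual subshell exceptions.
Valence configurations: S⁺ [Ne]3s²3p³, C⁺ [He]2s²2p¹.
The numbers (kJ/mol): S 2252, C 2353.
Overall IE_2 order: S < C.

S < C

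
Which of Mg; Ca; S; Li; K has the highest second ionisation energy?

Li

After 1 electron has been removed, what remains? Mg⁺ still has 1 valence electron; Ca⁺ still has 1 valence electron; S⁺ still has 5 valence electrons; Li⁺ is the bare [He] core; K⁺ is the bare [Ar] core.
Pulling an electron out of a noble-gas core costs far more than removing a remaining valence electron, so K and Li sit at the high end of IE_2.
Valence configurations: Mg⁺ [Ne]3s¹, Ca⁺ [Ar]4s¹, S⁺ [Ne]3s²3p³.
The numbers (kJ/mol): Mg 1451, Ca 1145, S 2252, Li 7298, K 3052.
Hence IE_2: Ca < Mg < S < K < Li.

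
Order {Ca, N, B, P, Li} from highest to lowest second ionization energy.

After 1 electron has been removed, what remains? Ca⁺ still has 1 valence electron; N⁺ still has 4 valence electrons; B⁺ still has 2 valence electrons; P⁺ still has 4 valence electrons; Li⁺ is the bare [He] core.
Pulling an electron out of a noble-gas core costs far more than removing a remaining valence electron, so Li sits at the high end of IE_2.
Valence configurations: Ca⁺ [Ar]4s¹, N⁺ [He]2s²2p², B⁺ [He]2s², P⁺ [Ne]3s²3p².
Tabulated IE_2 (kJ/mol): Ca 1145, N 2856, B 2427, P 1907, Li 7298.
Overall IE_2 order: Ca < P < B < N < Li.

Li > N > B > P > Ca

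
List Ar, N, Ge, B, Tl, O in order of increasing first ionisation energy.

Tl < Ge < B < O < N < Ar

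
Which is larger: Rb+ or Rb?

Forming Rb+ removes 1 electron from Rb. Fewer electrons for the same nuclear charge means less shielding and a higher Z_eff on the remaining electrons, and for main-group metals the entire outer shell is lost.
A cation is smaller than its parent atom: Rb+ < Rb.

Rb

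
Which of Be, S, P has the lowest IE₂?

Be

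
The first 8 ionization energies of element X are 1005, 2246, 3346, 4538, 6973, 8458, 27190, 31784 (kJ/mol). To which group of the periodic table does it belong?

Group 16

Look for the largest jump between consecutive ionization energies: IE7/IE6 ≈ 3.2, far larger than any earlier ratio.
That jump marks the point where a core electron is being removed. So the atom has 6 valence electrons.
A main-group element with 6 valence electrons is in group 16.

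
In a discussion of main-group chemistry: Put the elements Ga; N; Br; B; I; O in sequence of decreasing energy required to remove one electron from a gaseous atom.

Across a period the outer electron is held more tightly (higher IE₁); down a group it sits in a higher shell, more shielded, and comes off more easily.
Neither a single period nor a single group — weigh both effects.
B > Ga: B sits above Ga in group 13, so the down-group effect alone puts B higher.
I > B: period and group pull opposite ways; the across-period shift dominates (1008 vs 801 kJ/mol).
Br > I: Br sits above I in group 17, so the down-group effect alone puts Br higher.
O > Br: period and group pull opposite ways; the down-group shift dominates (1314 vs 1140 kJ/mol).
N > O: this pair runs against the simple trend — see the exception note.
Note the exception: N has a higher first ionization energy than O, contrary to the simple trend — pairing an electron in O's 2p⁴ costs repulsion energy, so O ionizes more easily than half-filled N (2p³).
Approximate values (kJ/mol): B 801, N 1402, O 1314, Ga 579, Br 1140, I 1008.
So from highest to lowest: N > O > Br > I > B > Ga.

N, O, Br, I, B, Ga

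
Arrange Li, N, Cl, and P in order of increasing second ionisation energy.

IE_2 is the cost of taking one more electron from the +1 cation: Li⁺ is the bare [He] core; N⁺ still has 4 valence electrons; Cl⁺ still has 6 valence electrons; P⁺ still has 4 valence electrons.
Core electrons are held far more tightly than valence electrons, so Li tops the IE_2 order.
Valence configurations: N⁺ [He]2s²2p², Cl⁺ [Ne]3s²3p⁴, P⁺ [Ne]3s²3p².
Tabulated IE_2 (kJ/mol): Li 7298, N 2856, Cl 2298, P 1907.
Putting it together, IE_2: P < Cl < N < Li.

P, Cl, N, Li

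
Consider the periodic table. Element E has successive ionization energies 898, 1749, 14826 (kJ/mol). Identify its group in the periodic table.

Look for the largest jump between consecutive ionization energies: IE3/IE2 ≈ 8.5, far larger than any earlier ratio.
That jump marks the point where a core electron is being removed. So the atom has 2 valence electrons.
A main-group element with 2 valence electrons is in group 2.

Group 2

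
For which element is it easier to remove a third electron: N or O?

N

The third ionization energy removes an electron from the +2 ion. For each element: N²⁺ still has 3 valence electrons; O²⁺ still has 4 valence electrons.
All are still removing valence electrons, so compare the +2 ions as you would atoms: IE_3 generally rises across a period (higher Z_eff) and falls down a group (larger shell), subject to the usual subshell exceptions.
Valence configurations: N²⁺ [He]2s²2p¹, O²⁺ [He]2s²2p².
The numbers (kJ/mol): N 4578, O 5300.
Hence IE_3: N < O.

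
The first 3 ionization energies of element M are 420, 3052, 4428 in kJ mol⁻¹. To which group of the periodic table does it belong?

Group 1

Look for the largest jump between consecutive ionization energies: IE2/IE1 ≈ 7.3, far larger than any earlier ratio.
That jump marks the point where a core electron is being removed. So the atom has 1 valence electron.
A main-group element with 1 valence electron is in group 1.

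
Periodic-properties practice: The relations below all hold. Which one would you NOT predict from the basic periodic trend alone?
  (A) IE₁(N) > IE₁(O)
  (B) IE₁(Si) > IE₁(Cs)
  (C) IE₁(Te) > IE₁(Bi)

The general trend: first ionisation energy increases across a period and decreases down a group.
(A) N (period 2, group 15) vs O (period 2, group 16): the stated order contradicts the simple trend.
(B) Si (period 3, group 14) vs Cs (period 6, group 1): the stated order agrees with the simple trend.
(C) Te (period 5, group 16) vs Bi (period 6, group 15): the stated order agrees with the simple trend.
The exception is (A): pairing an electron in O's 2p⁴ costs repulsion energy, so O ionizes more easily than half-filled N (2p³).

(A)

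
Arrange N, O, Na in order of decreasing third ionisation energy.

Na, O, N

After 2 electrons have been removed, what remains? N²⁺ still has 3 valence electrons; O²⁺ still has 4 valence electrons; Na²⁺ is already 1 electron into the core.
Breaking into a closed-shell core is much more expensive than removing a leftover valence electron — Na has the largest IE_3 here.
Valence configurations: N²⁺ [He]2s²2p¹, O²⁺ [He]2s²2p².
The numbers (kJ/mol): N 4578, O 5300, Na 6910.
Putting it together, IE_3: N < O < Na.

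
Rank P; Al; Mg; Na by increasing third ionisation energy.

Al < P < Na < Mg

Consider each +2 ion: P²⁺ still has 3 valence electrons; Al²⁺ still has 1 valence electron; Mg²⁺ is the bare [Ne] core; Na²⁺ is already 1 electron into the core.
Core electrons are held far more tightly than valence electrons, so Na and Mg top the IE_3 order.
Valence configurations: P²⁺ [Ne]3s²3p¹, Al²⁺ [Ne]3s¹.
Approximate IE_3 values (kJ/mol): P 2914, Al 2745, Mg 7733, Na 6910.
So the third ionization energies run Al < P < Na < Mg.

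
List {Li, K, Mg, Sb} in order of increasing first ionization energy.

K < Li < Mg < Sb

Li is in period 2, group 1; Mg is in period 3, group 2; K is in period 4, group 1; Sb is in period 5, group 15.
Across a period the outer electron is held more tightly (higher IE₁); down a group it sits in a higher shell, more shielded, and comes off more easily.
Here both period and group differ, so the two effects have to be weighed against each other.
Li > K: Li sits above K in group 1, so the down-group effect alone puts Li higher.
Mg > Li: the two effects oppose for this pair; the across-period effect wins (738 vs 520 kJ/mol).
Sb > Mg: the two effects oppose for this pair; the across-period effect wins (831 vs 738 kJ/mol).
For reference (kJ/mol): Li 520, Mg 738, K 419, Sb 831.
So from lowest to highest: K < Li < Mg < Sb.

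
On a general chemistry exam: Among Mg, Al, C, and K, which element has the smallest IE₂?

Mg

After 1 electron has been removed, what remains? Mg⁺ still has 1 valence electron; Al⁺ still has 2 valence electrons; C⁺ still has 3 valence electrons; K⁺ is the bare [Ar] core.
Core electrons are held far more tightly than valence electrons, so K tops the IE_2 order.
Valence configurations: Mg⁺ [Ne]3s¹, Al⁺ [Ne]3s², C⁺ [He]2s²2p¹.
Approximate IE_2 values (kJ/mol): Mg 1451, Al 1817, C 2353, K 3052.
So the second ionization energies run Mg < Al < C < K.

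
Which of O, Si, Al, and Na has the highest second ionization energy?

Na

The second ionization energy removes an electron from the +1 ion. For each element: O⁺ still has 5 valence electrons; Si⁺ still has 3 valence electrons; Al⁺ still has 2 valence electrons; Na⁺ is the bare [Ne] core.
Pulling an electron out of a noble-gas core costs far more than removing a remaining valence electron, so Na sits at the high end of IE_2.
Valence configurations: O⁺ [He]2s²2p³, Si⁺ [Ne]3s²3p¹, Al⁺ [Ne]3s².
Si⁺ loses a lone 3p electron whereas Al⁺ must break into a filled 3s² pair, so IE_2(Al) > IE_2(Si) even though Si has the higher nuclear charge.
The numbers (kJ/mol): O 3388, Si 1577, Al 1817, Na 4562.
So the second ionization energies run Si < Al < O < Na.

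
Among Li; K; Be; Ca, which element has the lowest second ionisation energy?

After 1 electron has been removed, what remains? Li⁺ is the bare [He] core; K⁺ is the bare [Ar] core; Be⁺ still has 1 valence electron; Ca⁺ still has 1 valence electron.
Breaking into a closed-shell core is much more expensive than removing a leftover valence electron — K and Li have the largest IE_2 here.
Valence configurations: Be⁺ [He]2s¹, Ca⁺ [Ar]4s¹.
Tabulated IE_2 (kJ/mol): Li 7298, K 3052, Be 1757, Ca 1145.
Hence IE_2: Ca < Be < K < Li.

Ca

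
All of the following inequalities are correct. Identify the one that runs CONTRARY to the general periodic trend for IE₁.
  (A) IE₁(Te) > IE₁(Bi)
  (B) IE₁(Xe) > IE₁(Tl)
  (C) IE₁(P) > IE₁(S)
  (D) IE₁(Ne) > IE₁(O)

(C)

The general trend: IE₁ increases across a period and decreases down a group.
(A) Te (period 5, group 16) vs Bi (period 6, group 15): the stated order agrees with the simple trend.
(B) Xe (period 5, group 18) vs Tl (period 6, group 13): the stated order agrees with the simple trend.
(C) P (period 3, group 15) vs S (period 3, group 16): the stated order contradicts the simple trend.
(D) Ne (period 2, group 18) vs O (period 2, group 16): the stated order agrees with the simple trend.
The exception is (C): S (3p⁴) ionizes more easily than half-filled P (3p³) because the paired 3p electron in S is pushed out by e⁻–e⁻ repulsion.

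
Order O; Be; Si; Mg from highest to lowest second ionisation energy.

IE_2 is the cost of taking one more electron from the +1 cation: O⁺ still has 5 valence electrons; Be⁺ still has 1 valence electron; Si⁺ still has 3 valence electrons; Mg⁺ still has 1 valence electron.
All are still removing valence electrons, so compare the +1 ions as you would atoms: IE_2 generally rises across a period (higher Z_eff) and falls down a group (larger shell), subject to the usual subshell exceptions.
Valence configurations: O⁺ [He]2s²2p³, Be⁺ [He]2s¹, Si⁺ [Ne]3s²3p¹, Mg⁺ [Ne]3s¹.
The numbers (kJ/mol): O 3388, Be 1757, Si 1577, Mg 1451.
So the second ionization energies run Mg < Si < Be < O.

O > Be > Si > Mg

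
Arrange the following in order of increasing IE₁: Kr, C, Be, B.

B < Be < C < Kr

Be is in period 2, group 2; B is in period 2, group 13; C is in period 2, group 14; Kr is in period 4, group 18.
IE₁ increases left→right with effective nuclear charge and decreases top→bottom as the valence shell moves farther out.
Here both period and group differ, so the two effects have to be weighed against each other.
Be > B: this pair runs against the simple trend — see the exception note.
C > Be: C lies to the right of Be in period 2, so the across-period effect alone puts C higher.
Kr > C: the two effects oppose for this pair; the across-period effect wins (1351 vs 1086 kJ/mol).
Note the exception: Be has a higher first ionization energy than B, contrary to the simple trend — removing B's lone 2p electron is easier than breaking Be's filled 2s².
Approximate values (kJ/mol): Be 900, B 801, C 1086, Kr 1351.
So from lowest to highest: B < Be < C < Kr.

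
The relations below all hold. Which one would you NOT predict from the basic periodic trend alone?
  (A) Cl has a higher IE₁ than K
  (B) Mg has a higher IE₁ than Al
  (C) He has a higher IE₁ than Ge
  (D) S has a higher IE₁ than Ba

(B)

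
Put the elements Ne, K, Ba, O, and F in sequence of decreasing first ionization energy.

O is in period 2, group 16; F is in period 2, group 17; Ne is in period 2, group 18; K is in period 4, group 1; Ba is in period 6, group 2.
IE₁ increases left→right with effective nuclear charge and decreases top→bottom as the valence shell moves farther out.
Neither a single period nor a single group — weigh both effects.
Ba > K: period and group pull opposite ways; the across-period shift dominates (503 vs 419 kJ/mol).
O > Ba: both effects reinforce here, so O is clearly the higher of the two.
F > O: F lies to the right of O in period 2, so the across-period effect alone puts F higher.
Ne > F: both are in period 2; the period trend gives Ne the larger value.
Tabulated first ionization energy (kJ/mol): O 1314, F 1681, Ne 2081, K 419, Ba 503.
So from highest to lowest: Ne > F > O > Ba > K.

Ne, F, O, Ba, K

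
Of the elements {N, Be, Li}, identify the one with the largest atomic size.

Li is in period 2, group 1; Be is in period 2, group 2; N is in period 2, group 15.
Radius decreases left→right (rising Z_eff, same n) and increases top→bottom (higher n).
All lie in period 2, so atomic radius increases right to left.
The largest atomic size among these belongs to Li.

Li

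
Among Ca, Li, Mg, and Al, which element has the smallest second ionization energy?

Ca

The second ionization energy removes an electron from the +1 ion. For each element: Ca⁺ still has 1 valence electron; Li⁺ is the bare [He] core; Mg⁺ still has 1 valence electron; Al⁺ still has 2 valence electrons.
Pulling an electron out of a noble-gas core costs far more than removing a remaining valence electron, so Li sits at the high end of IE_2.
Valence configurations: Ca⁺ [Ar]4s¹, Mg⁺ [Ne]3s¹, Al⁺ [Ne]3s².
Approximate IE_2 values (kJ/mol): Ca 1145, Li 7298, Mg 1451, Al 1817.
Overall IE_2 order: Ca < Mg < Al < Li.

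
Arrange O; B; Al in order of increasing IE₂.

Al < B < O

IE_2 is the cost of taking one more electron from the +1 cation: O⁺ still has 5 valence electrons; B⁺ still has 2 valence electrons; Al⁺ still has 2 valence electrons.
All are still removing valence electrons, so compare the +1 ions as you would atoms: IE_2 generally rises across a period (higher Z_eff) and falls down a group (larger shell), subject to the usual subshell exceptions.
Valence configurations: O⁺ [He]2s²2p³, B⁺ [He]2s², Al⁺ [Ne]3s².
Approximate IE_2 values (kJ/mol): O 3388, B 2427, Al 1817.
Hence IE_2: Al < B < O.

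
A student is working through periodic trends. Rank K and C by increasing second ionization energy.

C < K

Consider each +1 ion: K⁺ is the bare [Ar] core; C⁺ still has 3 valence electrons.
Core electrons are held far more tightly than valence electrons, so K tops the IE_2 order.
Tabulated IE_2 (kJ/mol): K 3052, C 2353.
So the second ionization energies run C < K.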